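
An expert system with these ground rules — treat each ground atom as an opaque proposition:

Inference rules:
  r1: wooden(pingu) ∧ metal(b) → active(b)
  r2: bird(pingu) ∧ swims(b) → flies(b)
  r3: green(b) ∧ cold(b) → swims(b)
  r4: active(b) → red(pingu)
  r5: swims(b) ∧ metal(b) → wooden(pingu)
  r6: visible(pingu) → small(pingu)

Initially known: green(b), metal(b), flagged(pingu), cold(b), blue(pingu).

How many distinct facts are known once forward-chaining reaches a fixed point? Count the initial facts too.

9

Round 1 fires r3, giving swims(b).
Round 2 fires r5, giving wooden(pingu).
Round 3 fires r1, giving active(b).
Round 4 fires r4, giving red(pingu).
Closure: {active(b), blue(pingu), cold(b), flagged(pingu), green(b), metal(b), red(pingu), swims(b), wooden(pingu)} — 9 facts.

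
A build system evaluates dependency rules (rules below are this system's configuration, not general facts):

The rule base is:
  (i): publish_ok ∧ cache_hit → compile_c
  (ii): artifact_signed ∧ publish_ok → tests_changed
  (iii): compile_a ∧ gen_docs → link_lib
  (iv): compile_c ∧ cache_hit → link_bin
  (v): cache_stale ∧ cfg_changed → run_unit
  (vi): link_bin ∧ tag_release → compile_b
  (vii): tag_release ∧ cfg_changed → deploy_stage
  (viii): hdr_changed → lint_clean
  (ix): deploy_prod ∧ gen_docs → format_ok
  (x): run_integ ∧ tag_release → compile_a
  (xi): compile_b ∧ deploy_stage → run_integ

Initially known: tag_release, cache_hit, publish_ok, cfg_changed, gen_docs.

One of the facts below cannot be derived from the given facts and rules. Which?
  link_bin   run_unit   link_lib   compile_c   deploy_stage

Round 1: (i) [publish_ok ∧ cache_hit → compile_c]; (vii) [tag_release ∧ cfg_changed → deploy_stage]. New: compile_c, deploy_stage.
Round 2: (iv) [compile_c ∧ cache_hit → link_bin]. New: link_bin.
Round 3: (vi) [link_bin ∧ tag_release → compile_b]. New: compile_b.
Round 4: (xi) [compile_b ∧ deploy_stage → run_integ]. New: run_integ.
Round 5: (x) [run_integ ∧ tag_release → compile_a]. New: compile_a.
Round 6: (iii) [compile_a ∧ gen_docs → link_lib]. New: link_lib.
Derived: compile_c (round 1), link_bin (round 2), deploy_stage (round 1), link_lib (round 6). run_unit never appears in any round.

run_unit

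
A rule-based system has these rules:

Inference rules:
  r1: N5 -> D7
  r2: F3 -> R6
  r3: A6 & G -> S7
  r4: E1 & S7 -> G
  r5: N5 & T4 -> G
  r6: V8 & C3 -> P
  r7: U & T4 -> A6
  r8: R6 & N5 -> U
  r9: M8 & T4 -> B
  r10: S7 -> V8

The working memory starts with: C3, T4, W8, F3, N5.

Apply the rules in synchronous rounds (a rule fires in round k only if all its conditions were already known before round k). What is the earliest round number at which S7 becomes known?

Round 1: r1 [N5 -> D7]; r2 [F3 -> R6]; r5 [N5 & T4 -> G]. New: D7, R6, G.
Round 2: r8 [R6 & N5 -> U]. New: U.
Round 3: r7 [U & T4 -> A6]. New: A6.
Round 4: r3 [A6 & G -> S7]. New: S7.
S7 first appears in round 4.

4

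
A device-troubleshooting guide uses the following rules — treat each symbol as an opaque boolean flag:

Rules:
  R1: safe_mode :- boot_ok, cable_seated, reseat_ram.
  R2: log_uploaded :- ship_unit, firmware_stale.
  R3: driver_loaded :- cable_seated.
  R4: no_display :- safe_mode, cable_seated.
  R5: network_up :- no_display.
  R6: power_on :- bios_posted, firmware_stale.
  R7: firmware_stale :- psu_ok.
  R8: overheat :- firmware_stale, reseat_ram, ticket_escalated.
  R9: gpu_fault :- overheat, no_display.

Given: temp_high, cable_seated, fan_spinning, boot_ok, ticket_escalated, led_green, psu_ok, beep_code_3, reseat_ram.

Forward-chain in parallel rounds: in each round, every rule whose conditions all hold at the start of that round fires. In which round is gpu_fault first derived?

Round 1 fires R1, R3, R7, giving safe_mode, driver_loaded, firmware_stale.
Round 2 fires R4, R8, giving no_display, overheat.
Round 3 fires R5, R9, giving network_up, gpu_fault.
gpu_fault first appears in round 3.

3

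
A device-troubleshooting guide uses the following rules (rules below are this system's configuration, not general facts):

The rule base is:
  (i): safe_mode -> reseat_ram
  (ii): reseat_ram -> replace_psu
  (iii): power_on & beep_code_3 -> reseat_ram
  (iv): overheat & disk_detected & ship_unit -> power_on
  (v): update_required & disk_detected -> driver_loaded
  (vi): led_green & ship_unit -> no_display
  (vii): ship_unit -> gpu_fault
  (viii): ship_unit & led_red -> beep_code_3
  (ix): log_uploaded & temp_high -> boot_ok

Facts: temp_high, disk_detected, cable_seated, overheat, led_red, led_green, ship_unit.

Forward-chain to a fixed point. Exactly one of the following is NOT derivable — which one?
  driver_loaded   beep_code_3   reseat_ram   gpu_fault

Round 1 — (iv), (vi), (vii), (viii), derive power_on, no_display, gpu_fault, beep_code_3.
Round 2 — (iii), derive reseat_ram.
Round 3 — (ii), derive replace_psu.
Derived: gpu_fault (round 1), beep_code_3 (round 1), reseat_ram (round 2). driver_loaded never appears in any round.

driver_loaded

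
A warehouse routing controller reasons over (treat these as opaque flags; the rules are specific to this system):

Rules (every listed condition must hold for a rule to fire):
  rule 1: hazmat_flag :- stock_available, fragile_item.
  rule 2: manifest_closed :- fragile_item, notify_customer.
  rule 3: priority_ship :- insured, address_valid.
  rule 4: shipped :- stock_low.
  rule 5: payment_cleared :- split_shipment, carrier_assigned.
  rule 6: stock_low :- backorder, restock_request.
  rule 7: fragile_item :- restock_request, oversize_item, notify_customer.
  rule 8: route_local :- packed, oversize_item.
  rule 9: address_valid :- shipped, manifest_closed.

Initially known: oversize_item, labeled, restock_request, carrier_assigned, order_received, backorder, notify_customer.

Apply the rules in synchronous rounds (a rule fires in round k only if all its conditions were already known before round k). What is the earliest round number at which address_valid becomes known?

3

Round 1 — rule 6, rule 7, derive stock_low, fragile_item.
Round 2 — rule 2, rule 4, derive manifest_closed, shipped.
Round 3 — rule 9, derive address_valid.
address_valid first appears in round 3.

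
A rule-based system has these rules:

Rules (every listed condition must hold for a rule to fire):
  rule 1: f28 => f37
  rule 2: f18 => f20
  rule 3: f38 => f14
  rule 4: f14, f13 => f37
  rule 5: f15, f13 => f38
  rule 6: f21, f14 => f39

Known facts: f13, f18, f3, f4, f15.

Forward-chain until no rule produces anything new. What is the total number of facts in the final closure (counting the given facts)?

Round 1: rule 2 [f18 => f20]; rule 5 [f15, f13 => f38]. Adds f20, f38.
Round 2: rule 3 [f38 => f14]. Adds f14.
Round 3: rule 4 [f14, f13 => f37]. Adds f37.
Closure: {f13, f14, f15, f18, f20, f3, f37, f38, f4} — 9 facts.

9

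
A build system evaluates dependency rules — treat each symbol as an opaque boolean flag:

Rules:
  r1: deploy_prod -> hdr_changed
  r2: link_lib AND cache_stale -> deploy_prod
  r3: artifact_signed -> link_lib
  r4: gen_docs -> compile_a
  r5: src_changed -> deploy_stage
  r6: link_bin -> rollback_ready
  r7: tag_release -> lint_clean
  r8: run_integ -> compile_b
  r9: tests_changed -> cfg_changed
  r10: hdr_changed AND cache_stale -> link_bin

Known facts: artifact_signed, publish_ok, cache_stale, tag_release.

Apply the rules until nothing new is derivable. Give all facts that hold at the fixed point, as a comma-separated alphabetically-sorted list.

artifact_signed, cache_stale, deploy_prod, hdr_changed, link_bin, link_lib, lint_clean, publish_ok, rollback_ready, tag_release

Round 1 fires r3, r7, giving link_lib, lint_clean.
Round 2 fires r2, giving deploy_prod.
Round 3 fires r1, giving hdr_changed.
Round 4 fires r10, giving link_bin.
Round 5 fires r6, giving rollback_ready.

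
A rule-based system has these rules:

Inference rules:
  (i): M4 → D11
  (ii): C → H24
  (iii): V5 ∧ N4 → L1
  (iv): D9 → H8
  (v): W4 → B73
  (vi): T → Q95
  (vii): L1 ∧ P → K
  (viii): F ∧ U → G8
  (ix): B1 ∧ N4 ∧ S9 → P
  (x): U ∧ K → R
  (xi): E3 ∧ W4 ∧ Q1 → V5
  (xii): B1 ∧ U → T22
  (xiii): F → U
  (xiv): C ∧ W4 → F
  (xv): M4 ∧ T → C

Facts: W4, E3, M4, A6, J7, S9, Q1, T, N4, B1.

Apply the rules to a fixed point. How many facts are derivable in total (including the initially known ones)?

24

Round 1: (i) [M4 → D11]; (v) [W4 → B73]; (vi) [T → Q95]; (ix) [B1 ∧ N4 ∧ S9 → P]; (xi) [E3 ∧ W4 ∧ Q1 → V5]; (xv) [M4 ∧ T → C]. New: D11, B73, Q95, P, V5, C.
Round 2: (ii) [C → H24]; (iii) [V5 ∧ N4 → L1]; (xiv) [C ∧ W4 → F]. New: H24, L1, F.
Round 3: (vii) [L1 ∧ P → K]; (xiii) [F → U]. New: K, U.
Round 4: (viii) [F ∧ U → G8]; (x) [U ∧ K → R]; (xii) [B1 ∧ U → T22]. New: G8, R, T22.
Closure: {A6, B1, B73, C, D11, E3, F, G8, H24, J7, K, L1, M4, N4, P, Q1, Q95, R, S9, T, T22, U, V5, W4} — 24 facts.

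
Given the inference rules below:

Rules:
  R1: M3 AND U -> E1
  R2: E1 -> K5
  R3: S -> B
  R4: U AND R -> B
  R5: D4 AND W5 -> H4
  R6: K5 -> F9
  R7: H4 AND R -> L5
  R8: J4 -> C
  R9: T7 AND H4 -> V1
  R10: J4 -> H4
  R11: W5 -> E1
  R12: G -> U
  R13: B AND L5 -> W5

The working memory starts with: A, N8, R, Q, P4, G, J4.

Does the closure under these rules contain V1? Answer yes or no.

no

Round 1: R8 [J4 -> C]; R10 [J4 -> H4]; R12 [G -> U]. Adds C, H4, U.
Round 2: R4 [U AND R -> B]; R7 [H4 AND R -> L5]. Adds B, L5.
Round 3: R13 [B AND L5 -> W5]. Adds W5.
Round 4: R11 [W5 -> E1]. Adds E1.
Round 5: R2 [E1 -> K5]. Adds K5.
Round 6: R6 [K5 -> F9]. Adds F9.
Fixed point reached. V1 is concluded only by R9; R9 needs T7 (never derived).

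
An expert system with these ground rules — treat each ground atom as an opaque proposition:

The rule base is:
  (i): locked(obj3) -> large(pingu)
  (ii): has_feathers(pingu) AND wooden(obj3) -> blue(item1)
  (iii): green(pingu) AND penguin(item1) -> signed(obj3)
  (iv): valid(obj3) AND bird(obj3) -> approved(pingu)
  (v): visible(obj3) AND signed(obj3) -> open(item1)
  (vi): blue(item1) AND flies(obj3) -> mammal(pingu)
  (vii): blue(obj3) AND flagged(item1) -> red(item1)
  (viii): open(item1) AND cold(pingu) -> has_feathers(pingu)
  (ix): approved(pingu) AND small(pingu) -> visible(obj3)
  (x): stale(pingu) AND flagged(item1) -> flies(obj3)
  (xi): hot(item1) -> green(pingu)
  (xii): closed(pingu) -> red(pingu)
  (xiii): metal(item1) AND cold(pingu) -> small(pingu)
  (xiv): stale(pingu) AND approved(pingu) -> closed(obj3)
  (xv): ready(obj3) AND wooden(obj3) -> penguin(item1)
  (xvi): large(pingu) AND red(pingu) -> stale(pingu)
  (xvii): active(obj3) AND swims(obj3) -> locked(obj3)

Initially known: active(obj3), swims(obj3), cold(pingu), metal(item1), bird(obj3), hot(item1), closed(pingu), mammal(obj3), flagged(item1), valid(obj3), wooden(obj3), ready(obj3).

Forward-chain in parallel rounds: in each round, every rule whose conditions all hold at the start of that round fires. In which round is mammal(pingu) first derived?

6

Round 1: (iv) [valid(obj3) AND bird(obj3) -> approved(pingu)]; (xi) [hot(item1) -> green(pingu)]; (xii) [closed(pingu) -> red(pingu)]; (xiii) [metal(item1) AND cold(pingu) -> small(pingu)]; (xv) [ready(obj3) AND wooden(obj3) -> penguin(item1)]; (xvii) [active(obj3) AND swims(obj3) -> locked(obj3)]. New: approved(pingu), green(pingu), red(pingu), small(pingu), penguin(item1), locked(obj3).
Round 2: (i) [locked(obj3) -> large(pingu)]; (iii) [green(pingu) AND penguin(item1) -> signed(obj3)]; (ix) [approved(pingu) AND small(pingu) -> visible(obj3)]. New: large(pingu), signed(obj3), visible(obj3).
Round 3: (v) [visible(obj3) AND signed(obj3) -> open(item1)]; (xvi) [large(pingu) AND red(pingu) -> stale(pingu)]. New: open(item1), stale(pingu).
Round 4: (viii) [open(item1) AND cold(pingu) -> has_feathers(pingu)]; (x) [stale(pingu) AND flagged(item1) -> flies(obj3)]; (xiv) [stale(pingu) AND approved(pingu) -> closed(obj3)]. New: has_feathers(pingu), flies(obj3), closed(obj3).
Round 5: (ii) [has_feathers(pingu) AND wooden(obj3) -> blue(item1)]. New: blue(item1).
Round 6: (vi) [blue(item1) AND flies(obj3) -> mammal(pingu)]. New: mammal(pingu).
mammal(pingu) first appears in round 6.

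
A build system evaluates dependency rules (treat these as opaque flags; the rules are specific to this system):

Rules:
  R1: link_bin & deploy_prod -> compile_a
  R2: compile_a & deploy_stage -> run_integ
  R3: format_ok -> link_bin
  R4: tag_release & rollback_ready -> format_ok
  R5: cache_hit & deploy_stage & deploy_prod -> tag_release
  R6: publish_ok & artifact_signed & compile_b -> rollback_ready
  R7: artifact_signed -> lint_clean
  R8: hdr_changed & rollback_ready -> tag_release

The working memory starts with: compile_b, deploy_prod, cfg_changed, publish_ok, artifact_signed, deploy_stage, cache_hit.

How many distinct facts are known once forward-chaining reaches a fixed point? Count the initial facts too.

14

Round 1: R5 [cache_hit & deploy_stage & deploy_prod -> tag_release]; R6 [publish_ok & artifact_signed & compile_b -> rollback_ready]; R7 [artifact_signed -> lint_clean]. Adds tag_release, rollback_ready, lint_clean.
Round 2: R4 [tag_release & rollback_ready -> format_ok]. Adds format_ok.
Round 3: R3 [format_ok -> link_bin]. Adds link_bin.
Round 4: R1 [link_bin & deploy_prod -> compile_a]. Adds compile_a.
Round 5: R2 [compile_a & deploy_stage -> run_integ]. Adds run_integ.
Closure: {artifact_signed, cache_hit, cfg_changed, compile_a, compile_b, deploy_prod, deploy_stage, format_ok, link_bin, lint_clean, publish_ok, rollback_ready, run_integ, tag_release} — 14 facts.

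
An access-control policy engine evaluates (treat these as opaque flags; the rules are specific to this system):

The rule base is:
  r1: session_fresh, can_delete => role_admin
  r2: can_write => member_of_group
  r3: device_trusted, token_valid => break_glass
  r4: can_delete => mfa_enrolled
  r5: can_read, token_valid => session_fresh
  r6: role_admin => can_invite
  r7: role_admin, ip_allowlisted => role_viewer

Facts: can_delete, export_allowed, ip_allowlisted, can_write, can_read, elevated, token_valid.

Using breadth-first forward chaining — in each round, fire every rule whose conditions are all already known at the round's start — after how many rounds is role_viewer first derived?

[1] r2 [can_write => member_of_group]; r4 [can_delete => mfa_enrolled]; r5 [can_read, token_valid => session_fresh]. ⇒ new: member_of_group, mfa_enrolled, session_fresh.
[2] r1 [session_fresh, can_delete => role_admin]. ⇒ new: role_admin.
[3] r6 [role_admin => can_invite]; r7 [role_admin, ip_allowlisted => role_viewer]. ⇒ new: can_invite, role_viewer.
role_viewer first appears in round 3.

3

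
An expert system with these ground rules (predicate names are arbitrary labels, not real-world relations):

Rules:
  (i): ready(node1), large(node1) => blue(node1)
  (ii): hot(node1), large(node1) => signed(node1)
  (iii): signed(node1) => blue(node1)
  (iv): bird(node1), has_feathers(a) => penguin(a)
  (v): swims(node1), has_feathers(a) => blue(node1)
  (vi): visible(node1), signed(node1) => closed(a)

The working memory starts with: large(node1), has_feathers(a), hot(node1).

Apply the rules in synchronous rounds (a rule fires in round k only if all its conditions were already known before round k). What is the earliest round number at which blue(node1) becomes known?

Round 1 — (ii), derive signed(node1).
Round 2 — (iii), derive blue(node1).
blue(node1) first appears in round 2.

2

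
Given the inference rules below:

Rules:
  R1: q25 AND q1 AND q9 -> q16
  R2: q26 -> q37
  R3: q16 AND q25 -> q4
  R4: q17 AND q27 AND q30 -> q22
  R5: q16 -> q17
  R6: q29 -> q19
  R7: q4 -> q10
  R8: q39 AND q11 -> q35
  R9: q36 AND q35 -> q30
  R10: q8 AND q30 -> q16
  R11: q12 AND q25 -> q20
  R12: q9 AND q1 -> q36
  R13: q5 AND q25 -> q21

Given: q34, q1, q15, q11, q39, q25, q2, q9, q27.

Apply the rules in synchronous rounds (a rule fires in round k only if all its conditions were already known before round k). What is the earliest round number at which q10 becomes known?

3

Round 1 fires R1, R8, R12, giving q16, q35, q36.
Round 2 fires R3, R5, R9, giving q4, q17, q30.
Round 3 fires R4, R7, giving q22, q10.
q10 first appears in round 3.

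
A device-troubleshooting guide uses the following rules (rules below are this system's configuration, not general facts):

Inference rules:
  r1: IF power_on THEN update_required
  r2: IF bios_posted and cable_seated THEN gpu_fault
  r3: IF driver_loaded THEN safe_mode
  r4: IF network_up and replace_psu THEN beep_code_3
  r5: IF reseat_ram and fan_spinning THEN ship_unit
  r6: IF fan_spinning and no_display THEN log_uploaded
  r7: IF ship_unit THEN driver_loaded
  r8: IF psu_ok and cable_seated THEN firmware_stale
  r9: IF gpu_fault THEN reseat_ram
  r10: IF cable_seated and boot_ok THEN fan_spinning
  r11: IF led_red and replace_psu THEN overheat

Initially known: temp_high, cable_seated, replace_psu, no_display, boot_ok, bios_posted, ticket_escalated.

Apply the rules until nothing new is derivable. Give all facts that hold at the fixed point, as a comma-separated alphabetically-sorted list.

bios_posted, boot_ok, cable_seated, driver_loaded, fan_spinning, gpu_fault, log_uploaded, no_display, replace_psu, reseat_ram, safe_mode, ship_unit, temp_high, ticket_escalated

Round 1 fires r2, r10, giving gpu_fault, fan_spinning.
Round 2 fires r6, r9, giving log_uploaded, reseat_ram.
Round 3 fires r5, giving ship_unit.
Round 4 fires r7, giving driver_loaded.
Round 5 fires r3, giving safe_mode.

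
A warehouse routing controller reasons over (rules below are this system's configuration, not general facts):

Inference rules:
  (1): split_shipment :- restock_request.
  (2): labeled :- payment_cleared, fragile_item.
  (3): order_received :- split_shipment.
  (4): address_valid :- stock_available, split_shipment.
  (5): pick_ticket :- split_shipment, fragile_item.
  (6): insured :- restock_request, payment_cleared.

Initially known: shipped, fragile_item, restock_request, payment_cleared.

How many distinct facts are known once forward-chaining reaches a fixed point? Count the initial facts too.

9

Round 1 — (1), (2), (6), derive split_shipment, labeled, insured.
Round 2 — (3), (5), derive order_received, pick_ticket.
Closure: {fragile_item, insured, labeled, order_received, payment_cleared, pick_ticket, restock_request, shipped, split_shipment} — 9 facts.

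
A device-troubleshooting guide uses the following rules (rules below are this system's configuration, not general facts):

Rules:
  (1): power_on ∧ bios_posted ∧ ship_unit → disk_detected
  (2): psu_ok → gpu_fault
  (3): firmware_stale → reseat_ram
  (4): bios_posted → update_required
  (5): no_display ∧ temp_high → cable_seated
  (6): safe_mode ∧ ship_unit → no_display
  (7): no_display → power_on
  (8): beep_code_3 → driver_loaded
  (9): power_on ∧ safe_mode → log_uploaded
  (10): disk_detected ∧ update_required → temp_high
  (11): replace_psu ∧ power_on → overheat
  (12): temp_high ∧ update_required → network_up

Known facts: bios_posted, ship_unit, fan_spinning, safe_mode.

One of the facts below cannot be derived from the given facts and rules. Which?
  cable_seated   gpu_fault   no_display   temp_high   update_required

Round 1 fires (4), (6), giving update_required, no_display.
Round 2 fires (7), giving power_on.
Round 3 fires (1), (9), giving disk_detected, log_uploaded.
Round 4 fires (10), giving temp_high.
Round 5 fires (5), (12), giving cable_seated, network_up.
Derived: update_required (round 1), no_display (round 1), temp_high (round 4), cable_seated (round 5). gpu_fault never appears in any round.

gpu_fault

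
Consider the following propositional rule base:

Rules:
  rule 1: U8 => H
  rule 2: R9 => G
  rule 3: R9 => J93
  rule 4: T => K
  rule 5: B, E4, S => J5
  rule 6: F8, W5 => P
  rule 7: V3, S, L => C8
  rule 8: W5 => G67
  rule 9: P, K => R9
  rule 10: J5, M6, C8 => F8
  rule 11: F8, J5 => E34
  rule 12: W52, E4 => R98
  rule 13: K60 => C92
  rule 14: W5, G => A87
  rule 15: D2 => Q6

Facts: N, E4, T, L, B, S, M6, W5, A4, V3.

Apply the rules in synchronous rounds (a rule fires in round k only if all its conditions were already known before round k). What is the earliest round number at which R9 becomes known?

4

Round 1: rule 4 [T => K]; rule 5 [B, E4, S => J5]; rule 7 [V3, S, L => C8]; rule 8 [W5 => G67]. Adds K, J5, C8, G67.
Round 2: rule 10 [J5, M6, C8 => F8]. Adds F8.
Round 3: rule 6 [F8, W5 => P]; rule 11 [F8, J5 => E34]. Adds P, E34.
Round 4: rule 9 [P, K => R9]. Adds R9.
R9 first appears in round 4.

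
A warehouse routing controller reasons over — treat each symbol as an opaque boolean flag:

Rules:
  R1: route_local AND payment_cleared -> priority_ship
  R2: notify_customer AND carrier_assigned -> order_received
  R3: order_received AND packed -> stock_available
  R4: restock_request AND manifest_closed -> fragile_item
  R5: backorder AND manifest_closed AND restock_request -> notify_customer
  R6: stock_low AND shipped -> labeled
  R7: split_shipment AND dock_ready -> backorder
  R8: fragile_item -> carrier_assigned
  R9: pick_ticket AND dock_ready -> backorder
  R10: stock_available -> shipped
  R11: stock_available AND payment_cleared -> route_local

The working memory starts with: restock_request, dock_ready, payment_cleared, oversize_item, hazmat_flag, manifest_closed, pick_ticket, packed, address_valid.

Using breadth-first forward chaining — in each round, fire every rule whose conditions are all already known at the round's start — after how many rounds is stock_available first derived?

4

Round 1 fires R4, R9, giving fragile_item, backorder.
Round 2 fires R5, R8, giving notify_customer, carrier_assigned.
Round 3 fires R2, giving order_received.
Round 4 fires R3, giving stock_available.
stock_available first appears in round 4.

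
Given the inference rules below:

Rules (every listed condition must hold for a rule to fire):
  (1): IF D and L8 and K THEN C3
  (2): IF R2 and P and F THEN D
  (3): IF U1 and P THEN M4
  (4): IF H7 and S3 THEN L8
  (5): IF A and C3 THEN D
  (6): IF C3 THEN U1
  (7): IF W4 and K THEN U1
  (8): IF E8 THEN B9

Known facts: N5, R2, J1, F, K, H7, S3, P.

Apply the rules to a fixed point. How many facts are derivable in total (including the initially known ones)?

13

Round 1 — (2), (4), derive D, L8.
Round 2 — (1), derive C3.
Round 3 — (6), derive U1.
Round 4 — (3), derive M4.
Closure: {C3, D, F, H7, J1, K, L8, M4, N5, P, R2, S3, U1} — 13 facts.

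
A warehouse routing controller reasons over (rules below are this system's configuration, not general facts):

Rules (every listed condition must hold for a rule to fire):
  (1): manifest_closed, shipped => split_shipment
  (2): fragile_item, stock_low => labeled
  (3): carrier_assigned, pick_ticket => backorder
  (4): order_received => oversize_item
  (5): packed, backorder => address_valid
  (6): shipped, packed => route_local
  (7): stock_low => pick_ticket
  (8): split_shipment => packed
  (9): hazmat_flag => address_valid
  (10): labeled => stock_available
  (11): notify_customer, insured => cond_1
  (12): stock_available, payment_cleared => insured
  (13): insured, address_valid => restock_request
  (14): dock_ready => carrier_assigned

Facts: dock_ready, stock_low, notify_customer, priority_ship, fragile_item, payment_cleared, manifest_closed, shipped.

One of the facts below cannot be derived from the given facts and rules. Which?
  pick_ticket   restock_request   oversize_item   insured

oversize_item

Round 1 — (1), (2), (7), (14), derive split_shipment, labeled, pick_ticket, carrier_assigned.
Round 2 — (3), (8), (10), derive backorder, packed, stock_available.
Round 3 — (5), (6), (12), derive address_valid, route_local, insured.
Round 4 — (11), (13), derive cond_1, restock_request.
Derived: pick_ticket (round 1), insured (round 3), restock_request (round 4). oversize_item never appears in any round.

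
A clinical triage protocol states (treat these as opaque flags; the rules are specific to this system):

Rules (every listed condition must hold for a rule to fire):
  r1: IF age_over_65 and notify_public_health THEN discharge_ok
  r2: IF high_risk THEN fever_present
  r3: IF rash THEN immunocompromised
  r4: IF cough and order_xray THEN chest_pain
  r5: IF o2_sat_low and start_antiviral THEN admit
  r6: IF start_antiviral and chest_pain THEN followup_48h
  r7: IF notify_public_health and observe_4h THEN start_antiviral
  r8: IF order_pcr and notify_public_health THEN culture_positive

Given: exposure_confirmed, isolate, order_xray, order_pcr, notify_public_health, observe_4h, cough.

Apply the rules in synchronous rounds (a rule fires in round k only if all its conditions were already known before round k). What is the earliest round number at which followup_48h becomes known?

2

Round 1 fires r4, r7, r8, giving chest_pain, start_antiviral, culture_positive.
Round 2 fires r6, giving followup_48h.
followup_48h first appears in round 2.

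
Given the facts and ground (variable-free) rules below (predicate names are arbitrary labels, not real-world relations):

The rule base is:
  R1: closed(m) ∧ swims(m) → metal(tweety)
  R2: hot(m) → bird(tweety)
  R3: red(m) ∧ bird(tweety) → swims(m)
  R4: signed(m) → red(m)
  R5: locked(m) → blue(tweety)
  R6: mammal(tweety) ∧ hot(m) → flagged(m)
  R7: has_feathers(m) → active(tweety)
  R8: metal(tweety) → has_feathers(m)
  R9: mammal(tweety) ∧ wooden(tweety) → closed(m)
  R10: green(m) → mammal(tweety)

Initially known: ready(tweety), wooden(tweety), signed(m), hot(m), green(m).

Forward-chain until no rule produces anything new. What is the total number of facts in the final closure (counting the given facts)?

Round 1: R2 [hot(m) → bird(tweety)]; R4 [signed(m) → red(m)]; R10 [green(m) → mammal(tweety)]. New: bird(tweety), red(m), mammal(tweety).
Round 2: R3 [red(m) ∧ bird(tweety) → swims(m)]; R6 [mammal(tweety) ∧ hot(m) → flagged(m)]; R9 [mammal(tweety) ∧ wooden(tweety) → closed(m)]. New: swims(m), flagged(m), closed(m).
Round 3: R1 [closed(m) ∧ swims(m) → metal(tweety)]. New: metal(tweety).
Round 4: R8 [metal(tweety) → has_feathers(m)]. New: has_feathers(m).
Round 5: R7 [has_feathers(m) → active(tweety)]. New: active(tweety).
Closure: {active(tweety), bird(tweety), closed(m), flagged(m), green(m), has_feathers(m), hot(m), mammal(tweety), metal(tweety), ready(tweety), red(m), signed(m), swims(m), wooden(tweety)} — 14 facts.

14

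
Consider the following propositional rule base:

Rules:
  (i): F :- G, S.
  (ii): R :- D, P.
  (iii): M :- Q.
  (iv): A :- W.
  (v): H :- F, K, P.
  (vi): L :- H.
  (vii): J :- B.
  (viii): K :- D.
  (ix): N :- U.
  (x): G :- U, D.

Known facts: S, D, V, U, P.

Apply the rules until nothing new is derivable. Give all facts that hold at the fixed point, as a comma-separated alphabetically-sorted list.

D, F, G, H, K, L, N, P, R, S, U, V

Round 1: (ii) [R :- D, P.]; (viii) [K :- D.]; (ix) [N :- U.]; (x) [G :- U, D.]. Adds R, K, N, G.
Round 2: (i) [F :- G, S.]. Adds F.
Round 3: (v) [H :- F, K, P.]. Adds H.
Round 4: (vi) [L :- H.]. Adds L.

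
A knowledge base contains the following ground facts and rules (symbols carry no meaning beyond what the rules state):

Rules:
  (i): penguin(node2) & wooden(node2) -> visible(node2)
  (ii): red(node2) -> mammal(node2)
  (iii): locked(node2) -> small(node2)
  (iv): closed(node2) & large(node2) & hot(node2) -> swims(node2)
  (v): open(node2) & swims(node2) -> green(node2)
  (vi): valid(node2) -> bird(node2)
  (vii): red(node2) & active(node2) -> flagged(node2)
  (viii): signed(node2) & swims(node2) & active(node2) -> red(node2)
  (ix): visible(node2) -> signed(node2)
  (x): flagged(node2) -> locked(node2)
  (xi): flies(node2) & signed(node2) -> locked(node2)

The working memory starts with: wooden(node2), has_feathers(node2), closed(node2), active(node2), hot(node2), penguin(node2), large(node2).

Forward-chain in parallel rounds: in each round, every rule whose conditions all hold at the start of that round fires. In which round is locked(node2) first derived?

Round 1 fires (i), (iv), giving visible(node2), swims(node2).
Round 2 fires (ix), giving signed(node2).
Round 3 fires (viii), giving red(node2).
Round 4 fires (ii), (vii), giving mammal(node2), flagged(node2).
Round 5 fires (x), giving locked(node2).
locked(node2) first appears in round 5.

5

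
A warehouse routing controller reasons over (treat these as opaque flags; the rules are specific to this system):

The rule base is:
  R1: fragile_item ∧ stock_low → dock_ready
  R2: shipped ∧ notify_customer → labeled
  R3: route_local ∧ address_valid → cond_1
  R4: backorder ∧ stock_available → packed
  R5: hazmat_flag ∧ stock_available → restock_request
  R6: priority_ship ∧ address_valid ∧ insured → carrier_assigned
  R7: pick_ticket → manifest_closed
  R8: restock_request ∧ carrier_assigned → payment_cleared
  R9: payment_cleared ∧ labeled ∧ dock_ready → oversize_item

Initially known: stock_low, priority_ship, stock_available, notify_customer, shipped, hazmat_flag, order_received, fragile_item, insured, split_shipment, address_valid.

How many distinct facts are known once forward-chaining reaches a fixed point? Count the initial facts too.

[1] R1 [fragile_item ∧ stock_low → dock_ready]; R2 [shipped ∧ notify_customer → labeled]; R5 [hazmat_flag ∧ stock_available → restock_request]; R6 [priority_ship ∧ address_valid ∧ insured → carrier_assigned]. ⇒ new: dock_ready, labeled, restock_request, carrier_assigned.
[2] R8 [restock_request ∧ carrier_assigned → payment_cleared]. ⇒ new: payment_cleared.
[3] R9 [payment_cleared ∧ labeled ∧ dock_ready → oversize_item]. ⇒ new: oversize_item.
Closure: {address_valid, carrier_assigned, dock_ready, fragile_item, hazmat_flag, insured, labeled, notify_customer, order_received, oversize_item, payment_cleared, priority_ship, restock_request, shipped, split_shipment, stock_available, stock_low} — 17 facts.

17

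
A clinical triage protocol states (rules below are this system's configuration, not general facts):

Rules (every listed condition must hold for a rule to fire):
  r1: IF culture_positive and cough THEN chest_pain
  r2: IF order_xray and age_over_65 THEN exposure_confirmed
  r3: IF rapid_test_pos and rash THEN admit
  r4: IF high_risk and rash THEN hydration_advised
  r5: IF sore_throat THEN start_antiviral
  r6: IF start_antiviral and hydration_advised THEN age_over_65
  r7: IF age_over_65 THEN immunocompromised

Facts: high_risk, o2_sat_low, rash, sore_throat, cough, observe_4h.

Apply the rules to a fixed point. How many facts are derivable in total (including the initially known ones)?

10

Round 1: r4 [IF high_risk and rash THEN hydration_advised]; r5 [IF sore_throat THEN start_antiviral]. Adds hydration_advised, start_antiviral.
Round 2: r6 [IF start_antiviral and hydration_advised THEN age_over_65]. Adds age_over_65.
Round 3: r7 [IF age_over_65 THEN immunocompromised]. Adds immunocompromised.
Closure: {age_over_65, cough, high_risk, hydration_advised, immunocompromised, o2_sat_low, observe_4h, rash, sore_throat, start_antiviral} — 10 facts.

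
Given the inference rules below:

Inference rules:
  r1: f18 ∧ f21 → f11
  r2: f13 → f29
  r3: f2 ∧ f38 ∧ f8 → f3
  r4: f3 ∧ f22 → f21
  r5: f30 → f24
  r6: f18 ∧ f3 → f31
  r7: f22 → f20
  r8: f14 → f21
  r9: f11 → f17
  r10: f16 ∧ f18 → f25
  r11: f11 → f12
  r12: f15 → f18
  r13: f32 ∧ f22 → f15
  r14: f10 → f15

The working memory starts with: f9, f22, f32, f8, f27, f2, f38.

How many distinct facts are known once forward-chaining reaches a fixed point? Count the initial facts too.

Round 1 — r3, r7, r13, derive f3, f20, f15.
Round 2 — r4, r12, derive f21, f18.
Round 3 — r1, r6, derive f11, f31.
Round 4 — r9, r11, derive f17, f12.
Closure: {f11, f12, f15, f17, f18, f2, f20, f21, f22, f27, f3, f31, f32, f38, f8, f9} — 16 facts.

16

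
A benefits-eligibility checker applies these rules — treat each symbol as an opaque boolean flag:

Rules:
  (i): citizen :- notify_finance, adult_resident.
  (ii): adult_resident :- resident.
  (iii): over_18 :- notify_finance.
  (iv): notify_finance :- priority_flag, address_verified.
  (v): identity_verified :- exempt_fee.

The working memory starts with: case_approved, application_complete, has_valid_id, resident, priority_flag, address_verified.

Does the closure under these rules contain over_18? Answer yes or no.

yes

Round 1: (ii) [adult_resident :- resident.]; (iv) [notify_finance :- priority_flag, address_verified.]. Adds adult_resident, notify_finance.
Round 2: (i) [citizen :- notify_finance, adult_resident.]; (iii) [over_18 :- notify_finance.]. Adds citizen, over_18.
over_18 appears in round 2, so it is derivable.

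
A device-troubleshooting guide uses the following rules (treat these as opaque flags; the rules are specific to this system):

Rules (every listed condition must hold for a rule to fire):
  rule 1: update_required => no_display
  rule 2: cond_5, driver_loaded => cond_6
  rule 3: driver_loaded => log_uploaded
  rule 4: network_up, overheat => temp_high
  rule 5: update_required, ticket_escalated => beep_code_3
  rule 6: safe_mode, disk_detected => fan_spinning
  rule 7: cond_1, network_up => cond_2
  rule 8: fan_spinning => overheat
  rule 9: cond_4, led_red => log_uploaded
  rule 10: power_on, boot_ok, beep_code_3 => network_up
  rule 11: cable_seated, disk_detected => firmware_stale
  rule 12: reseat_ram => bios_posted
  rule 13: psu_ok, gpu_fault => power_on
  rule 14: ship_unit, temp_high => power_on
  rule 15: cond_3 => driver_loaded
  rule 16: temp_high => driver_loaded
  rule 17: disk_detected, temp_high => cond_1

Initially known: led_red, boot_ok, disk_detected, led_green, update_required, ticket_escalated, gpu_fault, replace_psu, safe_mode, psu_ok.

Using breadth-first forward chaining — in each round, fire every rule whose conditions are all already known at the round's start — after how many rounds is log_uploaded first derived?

[1] rule 1 [update_required => no_display]; rule 5 [update_required, ticket_escalated => beep_code_3]; rule 6 [safe_mode, disk_detected => fan_spinning]; rule 13 [psu_ok, gpu_fault => power_on]. ⇒ new: no_display, beep_code_3, fan_spinning, power_on.
[2] rule 8 [fan_spinning => overheat]; rule 10 [power_on, boot_ok, beep_code_3 => network_up]. ⇒ new: overheat, network_up.
[3] rule 4 [network_up, overheat => temp_high]. ⇒ new: temp_high.
[4] rule 16 [temp_high => driver_loaded]; rule 17 [disk_detected, temp_high => cond_1]. ⇒ new: driver_loaded, cond_1.
[5] rule 3 [driver_loaded => log_uploaded]; rule 7 [cond_1, network_up => cond_2]. ⇒ new: log_uploaded, cond_2.
log_uploaded first appears in round 5.

5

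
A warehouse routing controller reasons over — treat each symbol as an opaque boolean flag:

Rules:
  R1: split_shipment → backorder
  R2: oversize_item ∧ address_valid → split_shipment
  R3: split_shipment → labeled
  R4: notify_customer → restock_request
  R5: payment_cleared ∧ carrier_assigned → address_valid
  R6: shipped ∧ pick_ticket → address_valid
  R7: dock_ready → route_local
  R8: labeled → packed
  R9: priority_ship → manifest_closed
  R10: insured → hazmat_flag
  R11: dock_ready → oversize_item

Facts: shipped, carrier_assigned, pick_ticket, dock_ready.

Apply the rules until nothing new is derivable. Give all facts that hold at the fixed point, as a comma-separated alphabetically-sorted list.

Round 1 — R6, R7, R11, derive address_valid, route_local, oversize_item.
Round 2 — R2, derive split_shipment.
Round 3 — R1, R3, derive backorder, labeled.
Round 4 — R8, derive packed.

address_valid, backorder, carrier_assigned, dock_ready, labeled, oversize_item, packed, pick_ticket, route_local, shipped, split_shipment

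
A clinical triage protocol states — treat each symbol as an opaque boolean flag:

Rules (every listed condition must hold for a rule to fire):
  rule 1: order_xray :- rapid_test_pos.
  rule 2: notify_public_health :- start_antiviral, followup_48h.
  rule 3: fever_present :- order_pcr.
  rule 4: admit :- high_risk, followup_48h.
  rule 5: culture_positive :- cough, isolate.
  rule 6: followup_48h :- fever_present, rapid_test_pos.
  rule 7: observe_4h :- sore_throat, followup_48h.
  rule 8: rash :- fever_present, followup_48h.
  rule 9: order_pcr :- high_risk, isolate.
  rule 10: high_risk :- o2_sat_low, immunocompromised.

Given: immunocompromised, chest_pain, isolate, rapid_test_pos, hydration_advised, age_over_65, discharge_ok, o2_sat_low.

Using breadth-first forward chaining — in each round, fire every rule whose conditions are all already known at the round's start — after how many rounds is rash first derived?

Round 1: rule 1 [order_xray :- rapid_test_pos.]; rule 10 [high_risk :- o2_sat_low, immunocompromised.]. Adds order_xray, high_risk.
Round 2: rule 9 [order_pcr :- high_risk, isolate.]. Adds order_pcr.
Round 3: rule 3 [fever_present :- order_pcr.]. Adds fever_present.
Round 4: rule 6 [followup_48h :- fever_present, rapid_test_pos.]. Adds followup_48h.
Round 5: rule 4 [admit :- high_risk, followup_48h.]; rule 8 [rash :- fever_present, followup_48h.]. Adds admit, rash.
rash first appears in round 5.

5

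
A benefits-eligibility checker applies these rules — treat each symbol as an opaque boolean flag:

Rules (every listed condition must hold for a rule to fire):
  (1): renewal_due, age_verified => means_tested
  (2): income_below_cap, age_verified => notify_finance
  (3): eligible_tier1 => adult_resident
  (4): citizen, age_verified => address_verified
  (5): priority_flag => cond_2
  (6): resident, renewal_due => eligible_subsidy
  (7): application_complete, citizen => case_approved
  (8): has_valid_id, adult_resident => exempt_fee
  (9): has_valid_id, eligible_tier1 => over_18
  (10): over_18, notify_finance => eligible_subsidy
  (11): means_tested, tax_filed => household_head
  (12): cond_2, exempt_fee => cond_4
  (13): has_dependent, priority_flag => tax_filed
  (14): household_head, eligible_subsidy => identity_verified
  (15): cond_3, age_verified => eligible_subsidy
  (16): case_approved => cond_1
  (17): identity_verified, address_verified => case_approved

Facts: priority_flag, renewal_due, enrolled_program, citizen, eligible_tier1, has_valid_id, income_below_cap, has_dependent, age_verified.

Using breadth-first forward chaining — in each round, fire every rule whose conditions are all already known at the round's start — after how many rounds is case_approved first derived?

4

Round 1: (1) [renewal_due, age_verified => means_tested]; (2) [income_below_cap, age_verified => notify_finance]; (3) [eligible_tier1 => adult_resident]; (4) [citizen, age_verified => address_verified]; (5) [priority_flag => cond_2]; (9) [has_valid_id, eligible_tier1 => over_18]; (13) [has_dependent, priority_flag => tax_filed]. New: means_tested, notify_finance, adult_resident, address_verified, cond_2, over_18, tax_filed.
Round 2: (8) [has_valid_id, adult_resident => exempt_fee]; (10) [over_18, notify_finance => eligible_subsidy]; (11) [means_tested, tax_filed => household_head]. New: exempt_fee, eligible_subsidy, household_head.
Round 3: (12) [cond_2, exempt_fee => cond_4]; (14) [household_head, eligible_subsidy => identity_verified]. New: cond_4, identity_verified.
Round 4: (17) [identity_verified, address_verified => case_approved]. New: case_approved.
case_approved first appears in round 4.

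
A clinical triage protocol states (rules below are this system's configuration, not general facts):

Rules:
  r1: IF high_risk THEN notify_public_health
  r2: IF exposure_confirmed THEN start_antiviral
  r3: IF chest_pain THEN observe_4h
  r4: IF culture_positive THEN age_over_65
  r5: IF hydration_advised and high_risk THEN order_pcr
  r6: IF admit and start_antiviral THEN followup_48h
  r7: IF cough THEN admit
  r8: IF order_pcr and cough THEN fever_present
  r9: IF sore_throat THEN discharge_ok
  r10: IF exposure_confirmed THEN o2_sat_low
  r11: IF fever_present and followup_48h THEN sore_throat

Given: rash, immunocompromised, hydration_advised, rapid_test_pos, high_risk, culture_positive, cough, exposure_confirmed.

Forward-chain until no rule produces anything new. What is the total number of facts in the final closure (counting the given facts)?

[1] r1 [IF high_risk THEN notify_public_health]; r2 [IF exposure_confirmed THEN start_antiviral]; r4 [IF culture_positive THEN age_over_65]; r5 [IF hydration_advised and high_risk THEN order_pcr]; r7 [IF cough THEN admit]; r10 [IF exposure_confirmed THEN o2_sat_low]. ⇒ new: notify_public_health, start_antiviral, age_over_65, order_pcr, admit, o2_sat_low.
[2] r6 [IF admit and start_antiviral THEN followup_48h]; r8 [IF order_pcr and cough THEN fever_present]. ⇒ new: followup_48h, fever_present.
[3] r11 [IF fever_present and followup_48h THEN sore_throat]. ⇒ new: sore_throat.
[4] r9 [IF sore_throat THEN discharge_ok]. ⇒ new: discharge_ok.
Closure: {admit, age_over_65, cough, culture_positive, discharge_ok, exposure_confirmed, fever_present, followup_48h, high_risk, hydration_advised, immunocompromised, notify_public_health, o2_sat_low, order_pcr, rapid_test_pos, rash, sore_throat, start_antiviral} — 18 facts.

18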